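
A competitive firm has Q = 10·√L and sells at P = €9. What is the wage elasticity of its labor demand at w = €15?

ε = -2

MP_L = (1/2)·10·L^(-1/2), so P·MP_L = w gives 45·L^(-1/2) = w.
Solving, L(w) = (45/w)^(2). This is a constant-elasticity form: L ∝ w^(−2), so ε = −2.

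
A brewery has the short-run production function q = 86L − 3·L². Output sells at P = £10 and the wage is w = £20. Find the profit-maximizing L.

L* = 14

The marginal product of L is MP_L = 86 − 6L.
A price-taking firm hires until the value of the marginal product equals the wage: P·MP_L = w, so 10·(86 − 6L) = 20.
Then 86 − 6L = 2, giving L = 14.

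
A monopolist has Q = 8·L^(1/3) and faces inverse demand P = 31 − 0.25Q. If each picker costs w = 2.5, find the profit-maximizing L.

Marginal revenue from the inverse demand is MR = 31 − 0.5Q.
The marginal product is MP_L = (8/3)·L^(-2/3).
A monopolist hires until marginal revenue product equals the wage: MR·MP_L = w.
At L, Q = 8·L^(1/3). Substituting and solving: (31 − 4·L^(1/3))·(8/3)·L^(-2/3) = 2.5 gives L = 64.

L* = 64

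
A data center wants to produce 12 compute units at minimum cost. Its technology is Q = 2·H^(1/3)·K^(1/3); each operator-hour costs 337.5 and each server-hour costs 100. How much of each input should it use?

Cost minimization requires the marginal rate of technical substitution to equal the input-price ratio: MP_H/MP_K = w/r.
Here MP_H/MP_K = (1/3)·(K/H)/(1/3) = (K/H). Setting this equal to 337.5/100 = 3.375 gives K = 3.375H.
Substituting into Q = 12: 2·H^(1/3)·(3.375H)^(1/3) = 12.
Solving, H = 8 and K = 27.

H* = 8, K* = 27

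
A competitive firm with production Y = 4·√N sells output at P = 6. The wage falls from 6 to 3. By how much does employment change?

ΔN = 12

From P·MP_N = w with MP_N = 2·N^(-1/2), the labor demand is N(w) = (12/w)^(2).
At w = 6: N = 4. At w = 3: N = 16.
ΔN = 16 − 4 = 12.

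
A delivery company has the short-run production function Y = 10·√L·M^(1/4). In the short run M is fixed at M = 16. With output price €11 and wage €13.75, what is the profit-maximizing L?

L* = 64

With M = 16, MP_L = (1/2)·10·L^(-1/2)·16^(1/4) = 10·L^(-1/2).
Profit maximization for a price taker requires P·MP_L = w: 11·10·L^(-1/2) = 13.75.
So L^(-1/2) = 0.125, which gives L = 64.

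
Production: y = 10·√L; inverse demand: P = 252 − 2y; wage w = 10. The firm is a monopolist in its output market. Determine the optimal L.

L* = 36

Marginal revenue from the inverse demand is MR = 252 − 4y.
The marginal product is MP_L = 5·L^(-1/2).
A monopolist hires until marginal revenue product equals the wage: MR·MP_L = w.
At L, y = 10·√L. Substituting and solving: (252 − 40·√L)·5·L^(-1/2) = 10 gives L = 36.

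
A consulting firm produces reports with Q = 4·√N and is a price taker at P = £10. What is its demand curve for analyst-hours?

N(w) = 400/w²

MP_N = (1/2)·4·N^(-1/2) = 2·N^(-1/2).
Setting P·MP_N = w: 20·N^(-1/2) = w.
Solving for N: N^(-1/2) = w/20, so N = (20/w)^(2).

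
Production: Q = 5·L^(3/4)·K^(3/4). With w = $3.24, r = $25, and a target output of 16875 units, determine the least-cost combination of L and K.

Cost minimization requires the marginal rate of technical substitution to equal the input-price ratio: MP_L/MP_K = w/r.
Here MP_L/MP_K = (3/4)·(K/L)/(3/4) = (K/L). Setting this equal to 3.24/25 = 0.1296 gives K = 0.1296L.
Substituting into Q = 16875: 5·L^(3/4)·(0.1296L)^(3/4) = 16875.
Solving, L = 625 and K = 81.

L* = 625, K* = 81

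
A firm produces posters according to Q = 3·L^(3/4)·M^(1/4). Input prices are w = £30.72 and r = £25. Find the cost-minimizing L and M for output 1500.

Cost minimization requires the marginal rate of technical substitution to equal the input-price ratio: MP_L/MP_M = w/r.
Here MP_L/MP_M = (3/4)·(M/L)/(1/4) = 3·(M/L). Setting this equal to 30.72/25 = 1.2288 gives M = 0.4096L.
Substituting into Q = 1500: 3·L^(3/4)·(0.4096L)^(1/4) = 1500.
Solving, L = 625 and M = 256.

L* = 625, M* = 256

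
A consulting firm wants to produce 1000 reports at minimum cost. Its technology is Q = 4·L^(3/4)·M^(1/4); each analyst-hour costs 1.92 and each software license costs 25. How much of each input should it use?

L* = 625, M* = 16

Cost minimization requires the marginal rate of technical substitution to equal the input-price ratio: MP_L/MP_M = w/r.
Here MP_L/MP_M = (3/4)·(M/L)/(1/4) = 3·(M/L). Setting this equal to 1.92/25 = 0.0768 gives M = 0.0256L.
Substituting into Q = 1000: 4·L^(3/4)·(0.0256L)^(1/4) = 1000.
Solving, L = 625 and M = 16.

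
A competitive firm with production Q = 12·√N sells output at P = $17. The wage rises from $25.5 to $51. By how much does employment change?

ΔN = -12

From P·MP_N = w with MP_N = 6·N^(-1/2), the labor demand is N(w) = (102/w)^(2).
At w = 25.5: N = 16. At w = 51: N = 4.
ΔN = 4 − 16 = -12.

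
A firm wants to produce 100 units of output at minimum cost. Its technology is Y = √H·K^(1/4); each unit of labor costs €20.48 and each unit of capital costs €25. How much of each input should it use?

Cost minimization requires the marginal rate of technical substitution to equal the input-price ratio: MP_H/MP_K = w/r.
Here MP_H/MP_K = (1/2)·(K/H)/(1/4) = 2·(K/H). Setting this equal to 20.48/25 = 0.8192 gives K = 0.4096H.
Substituting into Y = 100: H^(1/2)·(0.4096H)^(1/4) = 100.
Solving, H = 625 and K = 256.

H* = 625, K* = 256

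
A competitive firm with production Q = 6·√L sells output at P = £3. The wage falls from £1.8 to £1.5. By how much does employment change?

From P·MP_L = w with MP_L = 3·L^(-1/2), the labor demand is L(w) = (9/w)^(2).
At w = 1.8: L = 25. At w = 1.5: L = 36.
ΔL = 36 − 25 = 11.

ΔL = 11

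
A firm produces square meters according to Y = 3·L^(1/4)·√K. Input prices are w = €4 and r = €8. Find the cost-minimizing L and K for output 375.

L* = 625, K* = 625

Cost minimization requires the marginal rate of technical substitution to equal the input-price ratio: MP_L/MP_K = w/r.
Here MP_L/MP_K = (1/4)·(K/L)/(1/2) = 0.5·(K/L). Setting this equal to 4/8 = 0.5 gives K = L.
Substituting into Y = 375: 3·L^(1/4)·(L)^(1/2) = 375.
Solving, L = 625 and K = 625.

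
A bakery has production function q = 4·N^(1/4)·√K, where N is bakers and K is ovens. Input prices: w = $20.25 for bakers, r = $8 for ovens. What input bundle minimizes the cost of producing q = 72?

Cost minimization requires the marginal rate of technical substitution to equal the input-price ratio: MP_N/MP_K = w/r.
Here MP_N/MP_K = (1/4)·(K/N)/(1/2) = 0.5·(K/N). Setting this equal to 20.25/8 = 2.53125 gives K = 5.0625N.
Substituting into q = 72: 4·N^(1/4)·(5.0625N)^(1/2) = 72.
Solving, N = 16 and K = 81.

N* = 16, K* = 81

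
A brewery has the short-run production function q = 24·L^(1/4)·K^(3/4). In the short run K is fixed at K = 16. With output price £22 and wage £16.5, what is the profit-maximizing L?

L* = 256

With K = 16, MP_L = (1/4)·24·L^(-3/4)·16^(3/4) = 48·L^(-3/4).
Profit maximization for a price taker requires P·MP_L = w: 22·48·L^(-3/4) = 16.5.
So L^(-3/4) = 0.015625, which gives L = 256.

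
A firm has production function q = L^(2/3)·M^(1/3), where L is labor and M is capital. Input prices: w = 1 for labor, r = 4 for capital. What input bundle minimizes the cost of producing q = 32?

L* = 64, M* = 8

Cost minimization requires the marginal rate of technical substitution to equal the input-price ratio: MP_L/MP_M = w/r.
Here MP_L/MP_M = (2/3)·(M/L)/(1/3) = 2·(M/L). Setting this equal to 1/4 = 0.25 gives M = 0.125L.
Substituting into q = 32: L^(2/3)·(0.125L)^(1/3) = 32.
Solving, L = 64 and M = 8.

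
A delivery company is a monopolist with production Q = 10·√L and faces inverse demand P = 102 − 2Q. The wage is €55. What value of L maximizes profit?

L* = 4

Marginal revenue from the inverse demand is MR = 102 − 4Q.
The marginal product is MP_L = 5·L^(-1/2).
A monopolist hires until marginal revenue product equals the wage: MR·MP_L = w.
At L, Q = 10·√L. Substituting and solving: (102 − 40·√L)·5·L^(-1/2) = 55 gives L = 4.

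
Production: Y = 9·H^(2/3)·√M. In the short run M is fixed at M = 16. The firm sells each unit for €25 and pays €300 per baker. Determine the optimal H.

With M = 16, MP_H = (2/3)·9·H^(-1/3)·16^(1/2) = 24·H^(-1/3).
Profit maximization for a price taker requires P·MP_H = w: 25·24·H^(-1/3) = 300.
So H^(-1/3) = 0.5, which gives H = 8.

H* = 8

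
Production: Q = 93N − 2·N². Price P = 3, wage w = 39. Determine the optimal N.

N* = 20

The marginal product of N is MP_N = 93 − 4N.
A price-taking firm hires until the value of the marginal product equals the wage: P·MP_N = w, so 3·(93 − 4N) = 39.
Then 93 − 4N = 13, giving N = 20.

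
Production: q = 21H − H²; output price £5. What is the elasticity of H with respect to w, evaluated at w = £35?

ε = -0.5

From P·MP_H = w with MP_H = 21 − 2H, labor demand is H(w) = (21 − w/5)/2.
dH/dw = −1/(10) = -0.1.
At w = 35, H = 7, so ε = (dH/dw)·(w/H) = (-0.1)·(35/7) = -0.5.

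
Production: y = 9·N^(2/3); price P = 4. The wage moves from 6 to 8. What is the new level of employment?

N* = 27

From P·MP_N = w with MP_N = 6·N^(-1/3), the labor demand is N(w) = (24/w)^(3).
At w = 6: N = 64. At w = 8: N = 27.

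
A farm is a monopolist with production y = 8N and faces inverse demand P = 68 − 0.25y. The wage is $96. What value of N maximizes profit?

Marginal revenue from the inverse demand is MR = 68 − 0.5y.
The marginal product is MP_N = 8.
A monopolist hires until marginal revenue product equals the wage: MR·MP_N = w.
(68 − 4N)·8 = 96, so N = 14.

N* = 14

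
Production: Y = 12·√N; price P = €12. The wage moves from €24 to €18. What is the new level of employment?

From P·MP_N = w with MP_N = 6·N^(-1/2), the labor demand is N(w) = (72/w)^(2).
At w = 24: N = 9. At w = 18: N = 16.

N* = 16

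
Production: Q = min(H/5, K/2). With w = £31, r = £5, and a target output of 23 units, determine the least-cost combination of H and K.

With a fixed-proportions technology, the cost-minimizing bundle uses no slack in either input: H/5 = K/2 = Q.
So H = 5·23 = 115 and K = 2·23 = 46.

H* = 115, K* = 46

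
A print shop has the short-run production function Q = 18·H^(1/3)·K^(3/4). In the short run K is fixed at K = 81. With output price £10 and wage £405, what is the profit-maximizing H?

H* = 8

With K = 81, MP_H = (1/3)·18·H^(-2/3)·81^(3/4) = 162·H^(-2/3).
Profit maximization for a price taker requires P·MP_H = w: 10·162·H^(-2/3) = 405.
So H^(-2/3) = 0.25, which gives H = 8.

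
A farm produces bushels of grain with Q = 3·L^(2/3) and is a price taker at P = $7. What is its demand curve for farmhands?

L(w) = 2744/w³

MP_L = (2/3)·3·L^(-1/3) = 2·L^(-1/3).
Setting P·MP_L = w: 14·L^(-1/3) = w.
Solving for L: L^(-1/3) = w/14, so L = (14/w)^(3).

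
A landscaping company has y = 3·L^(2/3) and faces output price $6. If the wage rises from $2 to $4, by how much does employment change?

From P·MP_L = w with MP_L = 2·L^(-1/3), the labor demand is L(w) = (12/w)^(3).
At w = 2: L = 216. At w = 4: L = 27.
ΔL = 27 − 216 = -189.

ΔL = -189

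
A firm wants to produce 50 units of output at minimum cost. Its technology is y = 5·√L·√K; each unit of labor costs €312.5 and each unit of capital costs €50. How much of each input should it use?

Cost minimization requires the marginal rate of technical substitution to equal the input-price ratio: MP_L/MP_K = w/r.
Here MP_L/MP_K = (1/2)·(K/L)/(1/2) = (K/L). Setting this equal to 312.5/50 = 6.25 gives K = 6.25L.
Substituting into y = 50: 5·L^(1/2)·(6.25L)^(1/2) = 50.
Solving, L = 4 and K = 25.

L* = 4, K* = 25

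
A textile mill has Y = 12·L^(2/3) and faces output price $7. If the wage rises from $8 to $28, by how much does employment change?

From P·MP_L = w with MP_L = 8·L^(-1/3), the labor demand is L(w) = (56/w)^(3).
At w = 8: L = 343. At w = 28: L = 8.
ΔL = 8 − 343 = -335.

ΔL = -335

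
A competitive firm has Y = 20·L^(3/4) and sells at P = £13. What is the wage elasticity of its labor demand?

MP_L = (3/4)·20·L^(-1/4), so P·MP_L = w gives 195·L^(-1/4) = w.
Solving, L(w) = (195/w)^(4). This is a constant-elasticity form: L ∝ w^(−4), so ε = −4.

ε = -4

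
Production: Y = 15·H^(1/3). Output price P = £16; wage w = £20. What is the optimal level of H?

H* = 8

MP_H = (1/3)·15·H^(-2/3) = 5·H^(-2/3).
Profit maximization for a price taker requires P·MP_H = w: 16·5·H^(-2/3) = 20.
So H^(-2/3) = 0.25, which gives H = 8.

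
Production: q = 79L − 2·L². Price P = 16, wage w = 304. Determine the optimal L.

L* = 15

The marginal product of L is MP_L = 79 − 4L.
A price-taking firm hires until the value of the marginal product equals the wage: P·MP_L = w, so 16·(79 − 4L) = 304.
Then 79 − 4L = 19, giving L = 15.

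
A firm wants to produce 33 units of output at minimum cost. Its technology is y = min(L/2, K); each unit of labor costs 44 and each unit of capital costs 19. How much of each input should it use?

With a fixed-proportions technology, the cost-minimizing bundle uses no slack in either input: L/2 = K = y.
So L = 2·33 = 66 and K = 33.

L* = 66, K* = 33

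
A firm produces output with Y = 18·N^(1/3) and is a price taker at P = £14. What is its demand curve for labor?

MP_N = (1/3)·18·N^(-2/3) = 6·N^(-2/3).
Setting P·MP_N = w: 84·N^(-2/3) = w.
Solving for N: N^(-2/3) = w/84, so N = (84/w)^(3/2).

N(w) = (84/w)^(3/2)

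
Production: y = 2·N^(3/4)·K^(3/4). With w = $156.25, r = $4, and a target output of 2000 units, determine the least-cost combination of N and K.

Cost minimization requires the marginal rate of technical substitution to equal the input-price ratio: MP_N/MP_K = w/r.
Here MP_N/MP_K = (3/4)·(K/N)/(3/4) = (K/N). Setting this equal to 156.25/4 = 39.0625 gives K = 39.0625N.
Substituting into y = 2000: 2·N^(3/4)·(39.0625N)^(3/4) = 2000.
Solving, N = 16 and K = 625.

N* = 16, K* = 625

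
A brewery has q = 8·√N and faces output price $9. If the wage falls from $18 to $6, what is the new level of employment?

From P·MP_N = w with MP_N = 4·N^(-1/2), the labor demand is N(w) = (36/w)^(2).
At w = 18: N = 4. At w = 6: N = 36.

N* = 36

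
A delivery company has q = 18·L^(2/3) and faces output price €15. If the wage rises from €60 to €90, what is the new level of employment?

From P·MP_L = w with MP_L = 12·L^(-1/3), the labor demand is L(w) = (180/w)^(3).
At w = 60: L = 27. At w = 90: L = 8.

L* = 8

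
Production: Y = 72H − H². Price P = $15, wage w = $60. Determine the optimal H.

The marginal product of H is MP_H = 72 − 2H.
A price-taking firm hires until the value of the marginal product equals the wage: P·MP_H = w, so 15·(72 − 2H) = 60.
Then 72 − 2H = 4, giving H = 34.

H* = 34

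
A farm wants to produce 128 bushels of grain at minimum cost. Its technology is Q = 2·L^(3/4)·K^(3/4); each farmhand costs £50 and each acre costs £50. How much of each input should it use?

L* = 16, K* = 16

Cost minimization requires the marginal rate of technical substitution to equal the input-price ratio: MP_L/MP_K = w/r.
Here MP_L/MP_K = (3/4)·(K/L)/(3/4) = (K/L). Setting this equal to 50/50 = 1 gives K = L.
Substituting into Q = 128: 2·L^(3/4)·(L)^(3/4) = 128.
Solving, L = 16 and K = 16.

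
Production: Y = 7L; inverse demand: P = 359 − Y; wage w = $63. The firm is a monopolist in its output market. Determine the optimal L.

Marginal revenue from the inverse demand is MR = 359 − 2Y.
The marginal product is MP_L = 7.
A monopolist hires until marginal revenue product equals the wage: MR·MP_L = w.
(359 − 14L)·7 = 63, so L = 25.

L* = 25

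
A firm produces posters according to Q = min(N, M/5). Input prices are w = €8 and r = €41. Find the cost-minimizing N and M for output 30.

With a fixed-proportions technology, the cost-minimizing bundle uses no slack in either input: N = M/5 = Q.
So N = 30 and M = 5·30 = 150.

N* = 30, M* = 150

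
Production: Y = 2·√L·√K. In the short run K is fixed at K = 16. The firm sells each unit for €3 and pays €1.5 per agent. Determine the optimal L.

L* = 64

With K = 16, MP_L = (1/2)·2·L^(-1/2)·16^(1/2) = 4·L^(-1/2).
Profit maximization for a price taker requires P·MP_L = w: 3·4·L^(-1/2) = 1.5.
So L^(-1/2) = 0.125, which gives L = 64.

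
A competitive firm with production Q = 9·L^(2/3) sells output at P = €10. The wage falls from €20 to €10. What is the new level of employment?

L* = 216

From P·MP_L = w with MP_L = 6·L^(-1/3), the labor demand is L(w) = (60/w)^(3).
At w = 20: L = 27. At w = 10: L = 216.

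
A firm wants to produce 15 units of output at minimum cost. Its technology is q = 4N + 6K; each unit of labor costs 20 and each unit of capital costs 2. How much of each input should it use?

N* = 0, K* = 2.5

The inputs are perfect substitutes, so the firm uses whichever has the lower cost per unit of output.
Cost per unit of output via N is w/4 = 5; via K it is r/6 = 1/3. K is cheaper.
Producing q = 15 with K alone: N = 0, K = 2.5.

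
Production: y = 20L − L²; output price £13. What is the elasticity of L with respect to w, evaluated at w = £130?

From P·MP_L = w with MP_L = 20 − 2L, labor demand is L(w) = (20 − w/13)/2.
dL/dw = −1/(26) = -1/26.
At w = 130, L = 5, so ε = (dL/dw)·(w/L) = (-1/26)·(130/5) = -1.

ε = -1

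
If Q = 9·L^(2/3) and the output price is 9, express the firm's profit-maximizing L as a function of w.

MP_L = (2/3)·9·L^(-1/3) = 6·L^(-1/3).
Setting P·MP_L = w: 54·L^(-1/3) = w.
Solving for L: L^(-1/3) = w/54, so L = (54/w)^(3).

L(w) = 157464/w³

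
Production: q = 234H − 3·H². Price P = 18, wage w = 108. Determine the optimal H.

H* = 38

The marginal product of H is MP_H = 234 − 6H.
A price-taking firm hires until the value of the marginal product equals the wage: P·MP_H = w, so 18·(234 − 6H) = 108.
Then 234 − 6H = 6, giving H = 38.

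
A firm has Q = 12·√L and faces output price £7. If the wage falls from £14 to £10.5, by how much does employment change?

ΔL = 7

From P·MP_L = w with MP_L = 6·L^(-1/2), the labor demand is L(w) = (42/w)^(2).
At w = 14: L = 9. At w = 10.5: L = 16.
ΔL = 16 − 9 = 7.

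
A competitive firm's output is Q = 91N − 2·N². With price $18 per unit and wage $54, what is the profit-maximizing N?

N* = 22

The marginal product of N is MP_N = 91 − 4N.
A price-taking firm hires until the value of the marginal product equals the wage: P·MP_N = w, so 18·(91 − 4N) = 54.
Then 91 − 4N = 3, giving N = 22.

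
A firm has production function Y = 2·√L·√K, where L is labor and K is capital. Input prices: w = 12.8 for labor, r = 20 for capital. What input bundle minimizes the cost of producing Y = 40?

L* = 25, K* = 16

Cost minimization requires the marginal rate of technical substitution to equal the input-price ratio: MP_L/MP_K = w/r.
Here MP_L/MP_K = (1/2)·(K/L)/(1/2) = (K/L). Setting this equal to 12.8/20 = 0.64 gives K = 0.64L.
Substituting into Y = 40: 2·L^(1/2)·(0.64L)^(1/2) = 40.
Solving, L = 25 and K = 16.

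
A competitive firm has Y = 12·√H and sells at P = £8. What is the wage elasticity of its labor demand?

MP_H = (1/2)·12·H^(-1/2), so P·MP_H = w gives 48·H^(-1/2) = w.
Solving, H(w) = (48/w)^(2). This is a constant-elasticity form: H ∝ w^(−2), so ε = −2.

ε = -2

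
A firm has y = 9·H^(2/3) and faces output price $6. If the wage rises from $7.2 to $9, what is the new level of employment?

From P·MP_H = w with MP_H = 6·H^(-1/3), the labor demand is H(w) = (36/w)^(3).
At w = 7.2: H = 125. At w = 9: H = 64.

H* = 64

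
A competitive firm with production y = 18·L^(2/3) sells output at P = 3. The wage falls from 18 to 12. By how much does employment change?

From P·MP_L = w with MP_L = 12·L^(-1/3), the labor demand is L(w) = (36/w)^(3).
At w = 18: L = 8. At w = 12: L = 27.
ΔL = 27 − 8 = 19.

ΔL = 19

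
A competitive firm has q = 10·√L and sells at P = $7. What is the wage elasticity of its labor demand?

ε = -2

MP_L = (1/2)·10·L^(-1/2), so P·MP_L = w gives 35·L^(-1/2) = w.
Solving, L(w) = (35/w)^(2). This is a constant-elasticity form: L ∝ w^(−2), so ε = −2.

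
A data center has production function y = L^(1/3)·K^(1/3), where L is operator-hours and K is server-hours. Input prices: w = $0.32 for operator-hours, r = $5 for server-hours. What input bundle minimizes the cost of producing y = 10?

Cost minimization requires the marginal rate of technical substitution to equal the input-price ratio: MP_L/MP_K = w/r.
Here MP_L/MP_K = (1/3)·(K/L)/(1/3) = (K/L). Setting this equal to 0.32/5 = 0.064 gives K = 0.064L.
Substituting into y = 10: L^(1/3)·(0.064L)^(1/3) = 10.
Solving, L = 125 and K = 8.

L* = 125, K* = 8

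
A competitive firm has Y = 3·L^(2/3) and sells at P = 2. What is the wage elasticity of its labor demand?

ε = -3

MP_L = (2/3)·3·L^(-1/3), so P·MP_L = w gives 4·L^(-1/3) = w.
Solving, L(w) = (4/w)^(3). This is a constant-elasticity form: L ∝ w^(−3), so ε = −3.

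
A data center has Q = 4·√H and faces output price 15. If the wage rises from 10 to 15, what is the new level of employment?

H* = 4

From P·MP_H = w with MP_H = 2·H^(-1/2), the labor demand is H(w) = (30/w)^(2).
At w = 10: H = 9. At w = 15: H = 4.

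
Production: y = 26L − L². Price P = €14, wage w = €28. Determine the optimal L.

L* = 12

The marginal product of L is MP_L = 26 − 2L.
A price-taking firm hires until the value of the marginal product equals the wage: P·MP_L = w, so 14·(26 − 2L) = 28.
Then 26 − 2L = 2, giving L = 12.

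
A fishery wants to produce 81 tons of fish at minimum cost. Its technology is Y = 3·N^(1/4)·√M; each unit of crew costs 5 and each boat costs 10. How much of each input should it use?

Cost minimization requires the marginal rate of technical substitution to equal the input-price ratio: MP_N/MP_M = w/r.
Here MP_N/MP_M = (1/4)·(M/N)/(1/2) = 0.5·(M/N). Setting this equal to 5/10 = 0.5 gives M = N.
Substituting into Y = 81: 3·N^(1/4)·(N)^(1/2) = 81.
Solving, N = 81 and M = 81.

N* = 81, M* = 81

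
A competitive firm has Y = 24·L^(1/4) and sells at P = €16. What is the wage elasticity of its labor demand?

MP_L = (1/4)·24·L^(-3/4), so P·MP_L = w gives 96·L^(-3/4) = w.
Solving, L(w) = (96/w)^(4/3). This is a constant-elasticity form: L ∝ w^(−4/3), so ε = −4/3.

ε = -4/3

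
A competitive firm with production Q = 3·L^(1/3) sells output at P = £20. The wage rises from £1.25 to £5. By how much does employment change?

From P·MP_L = w with MP_L = L^(-2/3), the labor demand is L(w) = (20/w)^(3/2).
At w = 1.25: L = 64. At w = 5: L = 8.
ΔL = 8 − 64 = -56.

ΔL = -56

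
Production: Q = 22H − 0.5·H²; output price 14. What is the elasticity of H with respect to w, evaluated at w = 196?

ε = -1.75

From P·MP_H = w with MP_H = 22 − H, labor demand is H(w) = 22 − w/14.
dH/dw = −1/(14) = -1/14.
At w = 196, H = 8, so ε = (dH/dw)·(w/H) = (-1/14)·(196/8) = -1.75.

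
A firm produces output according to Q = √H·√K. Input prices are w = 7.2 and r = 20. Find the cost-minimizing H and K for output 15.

Cost minimization requires the marginal rate of technical substitution to equal the input-price ratio: MP_H/MP_K = w/r.
Here MP_H/MP_K = (1/2)·(K/H)/(1/2) = (K/H). Setting this equal to 7.2/20 = 0.36 gives K = 0.36H.
Substituting into Q = 15: H^(1/2)·(0.36H)^(1/2) = 15.
Solving, H = 25 and K = 9.

H* = 25, K* = 9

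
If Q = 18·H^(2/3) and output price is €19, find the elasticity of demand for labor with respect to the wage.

ε = -3

MP_H = (2/3)·18·H^(-1/3), so P·MP_H = w gives 228·H^(-1/3) = w.
Solving, H(w) = (228/w)^(3). This is a constant-elasticity form: H ∝ w^(−3), so ε = −3.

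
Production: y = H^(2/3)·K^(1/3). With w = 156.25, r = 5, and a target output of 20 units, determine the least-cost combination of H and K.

Cost minimization requires the marginal rate of technical substitution to equal the input-price ratio: MP_H/MP_K = w/r.
Here MP_H/MP_K = (2/3)·(K/H)/(1/3) = 2·(K/H). Setting this equal to 156.25/5 = 31.25 gives K = 15.625H.
Substituting into y = 20: H^(2/3)·(15.625H)^(1/3) = 20.
Solving, H = 8 and K = 125.

H* = 8, K* = 125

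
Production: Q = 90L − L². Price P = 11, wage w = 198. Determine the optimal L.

L* = 36

The marginal product of L is MP_L = 90 − 2L.
A price-taking firm hires until the value of the marginal product equals the wage: P·MP_L = w, so 11·(90 − 2L) = 198.
Then 90 − 2L = 18, giving L = 36.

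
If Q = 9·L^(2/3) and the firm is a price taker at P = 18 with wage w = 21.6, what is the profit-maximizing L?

MP_L = (2/3)·9·L^(-1/3) = 6·L^(-1/3).
Profit maximization for a price taker requires P·MP_L = w: 18·6·L^(-1/3) = 21.6.
So L^(-1/3) = 0.2, which gives L = 125.

L* = 125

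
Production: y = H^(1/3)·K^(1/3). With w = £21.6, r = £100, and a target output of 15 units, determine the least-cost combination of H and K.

H* = 125, K* = 27

Cost minimization requires the marginal rate of technical substitution to equal the input-price ratio: MP_H/MP_K = w/r.
Here MP_H/MP_K = (1/3)·(K/H)/(1/3) = (K/H). Setting this equal to 21.6/100 = 0.216 gives K = 0.216H.
Substituting into y = 15: H^(1/3)·(0.216H)^(1/3) = 15.
Solving, H = 125 and K = 27.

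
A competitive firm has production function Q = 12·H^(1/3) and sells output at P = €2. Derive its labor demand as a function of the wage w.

H(w) = (8/w)^(3/2)

MP_H = (1/3)·12·H^(-2/3) = 4·H^(-2/3).
Setting P·MP_H = w: 8·H^(-2/3) = w.
Solving for H: H^(-2/3) = w/8, so H = (8/w)^(3/2).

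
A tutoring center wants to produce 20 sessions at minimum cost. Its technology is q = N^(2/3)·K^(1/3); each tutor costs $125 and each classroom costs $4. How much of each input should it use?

Cost minimization requires the marginal rate of technical substitution to equal the input-price ratio: MP_N/MP_K = w/r.
Here MP_N/MP_K = (2/3)·(K/N)/(1/3) = 2·(K/N). Setting this equal to 125/4 = 31.25 gives K = 15.625N.
Substituting into q = 20: N^(2/3)·(15.625N)^(1/3) = 20.
Solving, N = 8 and K = 125.

N* = 8, K* = 125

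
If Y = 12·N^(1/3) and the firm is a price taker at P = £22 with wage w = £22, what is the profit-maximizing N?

N* = 8

MP_N = (1/3)·12·N^(-2/3) = 4·N^(-2/3).
Profit maximization for a price taker requires P·MP_N = w: 22·4·N^(-2/3) = 22.
So N^(-2/3) = 0.25, which gives N = 8.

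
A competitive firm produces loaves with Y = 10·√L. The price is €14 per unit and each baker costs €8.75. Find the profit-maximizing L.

L* = 64

MP_L = (1/2)·10·L^(-1/2) = 5·L^(-1/2).
Profit maximization for a price taker requires P·MP_L = w: 14·5·L^(-1/2) = 8.75.
So L^(-1/2) = 0.125, which gives L = 64.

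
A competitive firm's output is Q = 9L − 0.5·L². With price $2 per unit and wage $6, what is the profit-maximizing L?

L* = 6

The marginal product of L is MP_L = 9 − L.
A price-taking firm hires until the value of the marginal product equals the wage: P·MP_L = w, so 2·(9 − L) = 6.
Then 9 − L = 3, giving L = 6.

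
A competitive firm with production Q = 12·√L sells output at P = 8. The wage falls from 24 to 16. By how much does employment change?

From P·MP_L = w with MP_L = 6·L^(-1/2), the labor demand is L(w) = (48/w)^(2).
At w = 24: L = 4. At w = 16: L = 9.
ΔL = 9 − 4 = 5.

ΔL = 5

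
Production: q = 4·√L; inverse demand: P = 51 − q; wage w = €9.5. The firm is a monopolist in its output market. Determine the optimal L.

L* = 16

Marginal revenue from the inverse demand is MR = 51 − 2q.
The marginal product is MP_L = 2·L^(-1/2).
A monopolist hires until marginal revenue product equals the wage: MR·MP_L = w.
At L, q = 4·√L. Substituting and solving: (51 − 8·√L)·2·L^(-1/2) = 9.5 gives L = 16.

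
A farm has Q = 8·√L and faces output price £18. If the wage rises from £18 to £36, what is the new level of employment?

From P·MP_L = w with MP_L = 4·L^(-1/2), the labor demand is L(w) = (72/w)^(2).
At w = 18: L = 16. At w = 36: L = 4.

L* = 4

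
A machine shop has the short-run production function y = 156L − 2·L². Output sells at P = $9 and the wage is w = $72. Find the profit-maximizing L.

L* = 37

The marginal product of L is MP_L = 156 − 4L.
A price-taking firm hires until the value of the marginal product equals the wage: P·MP_L = w, so 9·(156 − 4L) = 72.
Then 156 − 4L = 8, giving L = 37.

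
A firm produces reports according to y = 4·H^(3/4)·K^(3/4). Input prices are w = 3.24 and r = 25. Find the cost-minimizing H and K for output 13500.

H* = 625, K* = 81

Cost minimization requires the marginal rate of technical substitution to equal the input-price ratio: MP_H/MP_K = w/r.
Here MP_H/MP_K = (3/4)·(K/H)/(3/4) = (K/H). Setting this equal to 3.24/25 = 0.1296 gives K = 0.1296H.
Substituting into y = 13500: 4·H^(3/4)·(0.1296H)^(3/4) = 13500.
Solving, H = 625 and K = 81.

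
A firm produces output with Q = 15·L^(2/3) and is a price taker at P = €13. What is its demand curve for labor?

L(w) = 2197000/w³

MP_L = (2/3)·15·L^(-1/3) = 10·L^(-1/3).
Setting P·MP_L = w: 130·L^(-1/3) = w.
Solving for L: L^(-1/3) = w/130, so L = (130/w)^(3).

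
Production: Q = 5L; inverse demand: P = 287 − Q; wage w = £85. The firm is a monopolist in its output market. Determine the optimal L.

L* = 27

Marginal revenue from the inverse demand is MR = 287 − 2Q.
The marginal product is MP_L = 5.
A monopolist hires until marginal revenue product equals the wage: MR·MP_L = w.
(287 − 10L)·5 = 85, so L = 27.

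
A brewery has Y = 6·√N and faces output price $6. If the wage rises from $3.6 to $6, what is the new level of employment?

N* = 9

From P·MP_N = w with MP_N = 3·N^(-1/2), the labor demand is N(w) = (18/w)^(2).
At w = 3.6: N = 25. At w = 6: N = 9.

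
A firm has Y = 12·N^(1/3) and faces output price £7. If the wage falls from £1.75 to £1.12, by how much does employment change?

From P·MP_N = w with MP_N = 4·N^(-2/3), the labor demand is N(w) = (28/w)^(3/2).
At w = 1.75: N = 64. At w = 1.12: N = 125.
ΔN = 125 − 64 = 61.

ΔN = 61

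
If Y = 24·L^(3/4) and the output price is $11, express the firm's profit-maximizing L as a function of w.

L(w) = (198/w)^(4)

MP_L = (3/4)·24·L^(-1/4) = 18·L^(-1/4).
Setting P·MP_L = w: 198·L^(-1/4) = w.
Solving for L: L^(-1/4) = w/198, so L = (198/w)^(4).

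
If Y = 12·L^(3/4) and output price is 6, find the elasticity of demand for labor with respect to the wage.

ε = -4

MP_L = (3/4)·12·L^(-1/4), so P·MP_L = w gives 54·L^(-1/4) = w.
Solving, L(w) = (54/w)^(4). This is a constant-elasticity form: L ∝ w^(−4), so ε = −4.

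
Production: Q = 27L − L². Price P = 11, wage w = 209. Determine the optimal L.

L* = 4

The marginal product of L is MP_L = 27 − 2L.
A price-taking firm hires until the value of the marginal product equals the wage: P·MP_L = w, so 11·(27 − 2L) = 209.
Then 27 − 2L = 19, giving L = 4.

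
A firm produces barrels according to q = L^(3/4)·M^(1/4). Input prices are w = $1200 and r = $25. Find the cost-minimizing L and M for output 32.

Cost minimization requires the marginal rate of technical substitution to equal the input-price ratio: MP_L/MP_M = w/r.
Here MP_L/MP_M = (3/4)·(M/L)/(1/4) = 3·(M/L). Setting this equal to 1200/25 = 48 gives M = 16L.
Substituting into q = 32: L^(3/4)·(16L)^(1/4) = 32.
Solving, L = 16 and M = 256.

L* = 16, M* = 256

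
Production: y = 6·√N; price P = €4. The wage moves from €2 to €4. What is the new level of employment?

N* = 9

From P·MP_N = w with MP_N = 3·N^(-1/2), the labor demand is N(w) = (12/w)^(2).
At w = 2: N = 36. At w = 4: N = 9.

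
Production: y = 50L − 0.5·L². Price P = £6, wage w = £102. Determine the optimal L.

The marginal product of L is MP_L = 50 − L.
A price-taking firm hires until the value of the marginal product equals the wage: P·MP_L = w, so 6·(50 − L) = 102.
Then 50 − L = 17, giving L = 33.

L* = 33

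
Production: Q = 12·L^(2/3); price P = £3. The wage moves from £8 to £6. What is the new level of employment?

L* = 64

From P·MP_L = w with MP_L = 8·L^(-1/3), the labor demand is L(w) = (24/w)^(3).
At w = 8: L = 27. At w = 6: L = 64.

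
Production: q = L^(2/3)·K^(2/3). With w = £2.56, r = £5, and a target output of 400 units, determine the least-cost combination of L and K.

L* = 125, K* = 64

Cost minimization requires the marginal rate of technical substitution to equal the input-price ratio: MP_L/MP_K = w/r.
Here MP_L/MP_K = (2/3)·(K/L)/(2/3) = (K/L). Setting this equal to 2.56/5 = 0.512 gives K = 0.512L.
Substituting into q = 400: L^(2/3)·(0.512L)^(2/3) = 400.
Solving, L = 125 and K = 64.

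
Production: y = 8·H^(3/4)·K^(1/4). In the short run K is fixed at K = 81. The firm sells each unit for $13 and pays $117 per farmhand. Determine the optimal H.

H* = 16

With K = 81, MP_H = (3/4)·8·H^(-1/4)·81^(1/4) = 18·H^(-1/4).
Profit maximization for a price taker requires P·MP_H = w: 13·18·H^(-1/4) = 117.
So H^(-1/4) = 0.5, which gives H = 16.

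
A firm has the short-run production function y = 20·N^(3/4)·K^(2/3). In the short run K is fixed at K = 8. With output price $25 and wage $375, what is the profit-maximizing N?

With K = 8, MP_N = (3/4)·20·N^(-1/4)·8^(2/3) = 60·N^(-1/4).
Profit maximization for a price taker requires P·MP_N = w: 25·60·N^(-1/4) = 375.
So N^(-1/4) = 0.25, which gives N = 256.

N* = 256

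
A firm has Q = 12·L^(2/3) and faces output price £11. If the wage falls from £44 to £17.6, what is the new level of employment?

From P·MP_L = w with MP_L = 8·L^(-1/3), the labor demand is L(w) = (88/w)^(3).
At w = 44: L = 8. At w = 17.6: L = 125.

L* = 125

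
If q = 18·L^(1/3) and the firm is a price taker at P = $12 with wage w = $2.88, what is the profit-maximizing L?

L* = 125

MP_L = (1/3)·18·L^(-2/3) = 6·L^(-2/3).
Profit maximization for a price taker requires P·MP_L = w: 12·6·L^(-2/3) = 2.88.
So L^(-2/3) = 0.04, which gives L = 125.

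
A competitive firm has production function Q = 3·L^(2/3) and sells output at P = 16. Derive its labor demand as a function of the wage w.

L(w) = 32768/w³

MP_L = (2/3)·3·L^(-1/3) = 2·L^(-1/3).
Setting P·MP_L = w: 32·L^(-1/3) = w.
Solving for L: L^(-1/3) = w/32, so L = (32/w)^(3).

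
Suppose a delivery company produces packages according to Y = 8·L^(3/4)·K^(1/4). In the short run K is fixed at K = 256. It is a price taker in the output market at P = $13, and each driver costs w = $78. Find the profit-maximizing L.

L* = 256

With K = 256, MP_L = (3/4)·8·L^(-1/4)·256^(1/4) = 24·L^(-1/4).
Profit maximization for a price taker requires P·MP_L = w: 13·24·L^(-1/4) = 78.
So L^(-1/4) = 0.25, which gives L = 256.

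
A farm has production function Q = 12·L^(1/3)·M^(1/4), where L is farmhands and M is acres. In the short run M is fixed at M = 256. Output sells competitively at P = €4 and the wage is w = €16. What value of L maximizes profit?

L* = 8

With M = 256, MP_L = (1/3)·12·L^(-2/3)·256^(1/4) = 16·L^(-2/3).
Profit maximization for a price taker requires P·MP_L = w: 4·16·L^(-2/3) = 16.
So L^(-2/3) = 0.25, which gives L = 8.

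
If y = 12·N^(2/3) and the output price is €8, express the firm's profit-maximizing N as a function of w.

MP_N = (2/3)·12·N^(-1/3) = 8·N^(-1/3).
Setting P·MP_N = w: 64·N^(-1/3) = w.
Solving for N: N^(-1/3) = w/64, so N = (64/w)^(3).

N(w) = 262144/w³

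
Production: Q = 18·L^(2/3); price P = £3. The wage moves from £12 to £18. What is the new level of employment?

From P·MP_L = w with MP_L = 12·L^(-1/3), the labor demand is L(w) = (36/w)^(3).
At w = 12: L = 27. At w = 18: L = 8.

L* = 8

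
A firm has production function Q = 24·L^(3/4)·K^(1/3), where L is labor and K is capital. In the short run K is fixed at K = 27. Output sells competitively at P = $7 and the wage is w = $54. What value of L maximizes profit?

With K = 27, MP_L = (3/4)·24·L^(-1/4)·27^(1/3) = 54·L^(-1/4).
Profit maximization for a price taker requires P·MP_L = w: 7·54·L^(-1/4) = 54.
So L^(-1/4) = 1/7, which gives L = 2401.

L* = 2401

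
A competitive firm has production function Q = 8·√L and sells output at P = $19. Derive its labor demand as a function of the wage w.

L(w) = 5776/w²

MP_L = (1/2)·8·L^(-1/2) = 4·L^(-1/2).
Setting P·MP_L = w: 76·L^(-1/2) = w.
Solving for L: L^(-1/2) = w/76, so L = (76/w)^(2).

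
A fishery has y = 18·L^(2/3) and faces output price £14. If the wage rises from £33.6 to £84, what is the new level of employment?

L* = 8

From P·MP_L = w with MP_L = 12·L^(-1/3), the labor demand is L(w) = (168/w)^(3).
At w = 33.6: L = 125. At w = 84: L = 8.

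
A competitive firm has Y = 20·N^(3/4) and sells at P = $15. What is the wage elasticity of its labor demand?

ε = -4

MP_N = (3/4)·20·N^(-1/4), so P·MP_N = w gives 225·N^(-1/4) = w.
Solving, N(w) = (225/w)^(4). This is a constant-elasticity form: N ∝ w^(−4), so ε = −4.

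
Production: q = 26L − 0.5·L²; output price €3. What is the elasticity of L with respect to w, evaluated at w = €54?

From P·MP_L = w with MP_L = 26 − L, labor demand is L(w) = 26 − w/3.
dL/dw = −1/(3) = -1/3.
At w = 54, L = 8, so ε = (dL/dw)·(w/L) = (-1/3)·(54/8) = -2.25.

ε = -2.25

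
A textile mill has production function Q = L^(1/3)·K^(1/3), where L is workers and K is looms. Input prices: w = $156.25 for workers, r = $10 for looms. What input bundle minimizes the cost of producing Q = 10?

Cost minimization requires the marginal rate of technical substitution to equal the input-price ratio: MP_L/MP_K = w/r.
Here MP_L/MP_K = (1/3)·(K/L)/(1/3) = (K/L). Setting this equal to 156.25/10 = 15.625 gives K = 15.625L.
Substituting into Q = 10: L^(1/3)·(15.625L)^(1/3) = 10.
Solving, L = 8 and K = 125.

L* = 8, K* = 125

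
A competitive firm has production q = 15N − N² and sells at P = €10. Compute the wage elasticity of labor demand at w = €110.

ε = -2.75

From P·MP_N = w with MP_N = 15 − 2N, labor demand is N(w) = (15 − w/10)/2.
dN/dw = −1/(20) = -0.05.
At w = 110, N = 2, so ε = (dN/dw)·(w/N) = (-0.05)·(110/2) = -2.75.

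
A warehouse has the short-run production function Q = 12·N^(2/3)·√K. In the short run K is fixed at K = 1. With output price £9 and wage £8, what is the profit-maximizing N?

N* = 729

With K = 1, MP_N = (2/3)·12·N^(-1/3)·1^(1/2) = 8·N^(-1/3).
Profit maximization for a price taker requires P·MP_N = w: 9·8·N^(-1/3) = 8.
So N^(-1/3) = 1/9, which gives N = 729.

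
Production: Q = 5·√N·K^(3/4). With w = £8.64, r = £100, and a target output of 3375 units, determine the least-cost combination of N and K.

Cost minimization requires the marginal rate of technical substitution to equal the input-price ratio: MP_N/MP_K = w/r.
Here MP_N/MP_K = (1/2)·(K/N)/(3/4) = (2/3)·(K/N). Setting this equal to 8.64/100 = 0.0864 gives K = 0.1296N.
Substituting into Q = 3375: 5·N^(1/2)·(0.1296N)^(3/4) = 3375.
Solving, N = 625 and K = 81.

N* = 625, K* = 81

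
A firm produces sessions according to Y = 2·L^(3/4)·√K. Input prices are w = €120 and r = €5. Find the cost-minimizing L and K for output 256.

L* = 16, K* = 256

Cost minimization requires the marginal rate of technical substitution to equal the input-price ratio: MP_L/MP_K = w/r.
Here MP_L/MP_K = (3/4)·(K/L)/(1/2) = 1.5·(K/L). Setting this equal to 120/5 = 24 gives K = 16L.
Substituting into Y = 256: 2·L^(3/4)·(16L)^(1/2) = 256.
Solving, L = 16 and K = 256.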